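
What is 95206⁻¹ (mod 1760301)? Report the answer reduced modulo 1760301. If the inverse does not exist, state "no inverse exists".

211759

gcd(1760301, 95206) by repeated division:
1760301 = 18·95206 + 46593
95206 = 2·46593 + 2020
46593 = 23·2020 + 133
2020 = 15·133 + 25
133 = 5·25 + 8
25 = 3·8 + 1
8 = 8·1 + 0
Since gcd(95206, 1760301) = 1, back-substitute to write 1 as a combination:
1 = 25 − 3·8
1 = −3·133 + 16·25
1 = 16·2020 − 243·133
1 = −243·46593 + 5605·2020
1 = 5605·95206 − 11453·46593
1 = −11453·1760301 + 211759·95206
So 95206·211759 ≡ 1 (mod 1760301).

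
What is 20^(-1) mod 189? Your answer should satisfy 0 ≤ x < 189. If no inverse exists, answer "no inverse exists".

gcd(189, 20) by repeated division:
189 = 9*20 + 9
20 = 2*9 + 2
9 = 4*2 + 1
2 = 2*1 + 0
gcd = 1, so the inverse exists. Back-substitute:
1 = 9 − 4·2
1 = −4·20 + 9·9
1 = 9·189 − 85·20
Hence 20⁻¹ ≡ -85 ≡ 104 (mod 189).

104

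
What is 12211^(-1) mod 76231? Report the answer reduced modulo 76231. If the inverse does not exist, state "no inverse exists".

Extended Euclidean algorithm:
76231 = 6*12211 + 2965
12211 = 4*2965 + 351
2965 = 8*351 + 157
351 = 2*157 + 37
157 = 4*37 + 9
37 = 4*9 + 1
9 = 9*1 + 0
Since gcd(12211, 76231) = 1, back-substitute to write 1 as a combination:
1 = 37 − 4·9
1 = −4·157 + 17·37
1 = 17·351 − 38·157
1 = −38·2965 + 321·351
1 = 321·12211 − 1322·2965
1 = −1322·76231 + 8253·12211
So 12211·8253 ≡ 1 (mod 76231).

8253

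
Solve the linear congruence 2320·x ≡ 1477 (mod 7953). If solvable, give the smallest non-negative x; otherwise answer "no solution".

3055

First find gcd(2320, 7953):
7953 = 3·2320 + 993
2320 = 2·993 + 334
993 = 2·334 + 325
334 = 1·325 + 9
325 = 36·9 + 1
9 = 9·1 + 0
gcd = 1, so a unique solution mod 7953 exists.
Back-substitute for the Bézout coefficients:
1 = 325 − 36·9
1 = −36·334 + 37·325
1 = 37·993 − 110·334
1 = −110·2320 + 257·993
1 = 257·7953 − 881·2320
So 2320·(-881) ≡ 1 (mod 7953), giving 2320⁻¹ ≡ 7072.
x ≡ 2320⁻¹·1477 ≡ 7072·1477 ≡ 3055 (mod 7953).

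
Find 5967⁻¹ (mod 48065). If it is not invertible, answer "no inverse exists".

17093

Apply the Euclidean algorithm to 48065 and 5967:
48065 = 8·5967 + 329
5967 = 18·329 + 45
329 = 7·45 + 14
45 = 3·14 + 3
14 = 4·3 + 2
3 = 1·2 + 1
2 = 2·1 + 0
The gcd is 1. Working backward:
1 = 3 − 2
1 = −14 + 5·3
1 = 5·45 − 16·14
1 = −16·329 + 117·45
1 = 117·5967 − 2122·329
1 = −2122·48065 + 17093·5967
So 5967·17093 ≡ 1 (mod 48065).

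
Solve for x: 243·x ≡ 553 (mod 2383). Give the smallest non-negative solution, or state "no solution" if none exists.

1081

First find gcd(243, 2383):
2383 = 9·243 + 196
243 = 1·196 + 47
196 = 4·47 + 8
47 = 5·8 + 7
8 = 1·7 + 1
7 = 7·1 + 0
gcd = 1, so a unique solution mod 2383 exists.
Back-substitute for the Bézout coefficients:
1 = 8 − 7
1 = −47 + 6·8
1 = 6·196 − 25·47
1 = −25·243 + 31·196
1 = 31·2383 − 304·243
So 243·(-304) ≡ 1 (mod 2383), giving 243⁻¹ ≡ 2079.
x ≡ 243⁻¹·553 ≡ 2079·553 ≡ 1081 (mod 2383).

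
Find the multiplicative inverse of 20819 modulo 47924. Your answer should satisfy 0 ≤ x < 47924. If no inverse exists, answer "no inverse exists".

11535

Run Euclid on (47924, 20819):
47924 = 2*20819 + 6286
20819 = 3*6286 + 1961
6286 = 3*1961 + 403
1961 = 4*403 + 349
403 = 1*349 + 54
349 = 6*54 + 25
54 = 2*25 + 4
25 = 6*4 + 1
4 = 4*1 + 0
Since gcd(20819, 47924) = 1, back-substitute to write 1 as a combination:
1 = 25 − 6·4
1 = −6·54 + 13·25
1 = 13·349 − 84·54
1 = −84·403 + 97·349
1 = 97·1961 − 472·403
1 = −472·6286 + 1513·1961
1 = 1513·20819 − 5011·6286
1 = −5011·47924 + 11535·20819
So 20819·11535 ≡ 1 (mod 47924).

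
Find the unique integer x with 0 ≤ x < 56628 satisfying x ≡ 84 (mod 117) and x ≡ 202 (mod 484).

Write x = 84 + 117·k. Then 117·k ≡ 202 − 84 ≡ 118 (mod 484).
Need 117⁻¹ mod 484. Extended Euclid on (484, 117):
484 = 4×117 + 16
117 = 7×16 + 5
16 = 3×5 + 1
5 = 5×1 + 0
Back-substitute:
1 = 16 − 3·5
1 = −3·117 + 22·16
1 = 22·484 − 91·117
117⁻¹ ≡ 393 (mod 484), so k ≡ 393·118 ≡ 394 (mod 484).
x = 84 + 117·394 = 46182.

46182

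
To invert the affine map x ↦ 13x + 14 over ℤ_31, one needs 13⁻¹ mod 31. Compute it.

12

gcd(31, 13) by repeated division:
31 = 2·13 + 5
13 = 2·5 + 3
5 = 1·3 + 2
3 = 1·2 + 1
2 = 2·1 + 0
gcd = 1, so the inverse exists. Back-substitute:
1 = 3 − 2
1 = −5 + 2·3
1 = 2·13 − 5·5
1 = −5·31 + 12·13
So 13·12 ≡ 1 (mod 31).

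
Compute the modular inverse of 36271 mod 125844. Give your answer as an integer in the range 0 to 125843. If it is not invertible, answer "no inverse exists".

Run Euclid on (125844, 36271):
125844 = 3×36271 + 17031
36271 = 2×17031 + 2209
17031 = 7×2209 + 1568
2209 = 1×1568 + 641
1568 = 2×641 + 286
641 = 2×286 + 69
286 = 4×69 + 10
69 = 6×10 + 9
10 = 1×9 + 1
9 = 9×1 + 0
Since gcd(36271, 125844) = 1, back-substitute to write 1 as a combination:
1 = 10 − 9
1 = −69 + 7·10
1 = 7·286 − 29·69
1 = −29·641 + 65·286
1 = 65·1568 − 159·641
1 = −159·2209 + 224·1568
1 = 224·17031 − 1727·2209
1 = −1727·36271 + 3678·17031
1 = 3678·125844 − 12761·36271
So 36271·(-12761) ≡ 1 (mod 125844), and -12761 ≡ 113083 (mod 125844).

113083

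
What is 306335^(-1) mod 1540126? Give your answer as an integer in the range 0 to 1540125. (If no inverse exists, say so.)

Apply the Euclidean algorithm to 1540126 and 306335:
1540126 = 5·306335 + 8451
306335 = 36·8451 + 2099
8451 = 4·2099 + 55
2099 = 38·55 + 9
55 = 6·9 + 1
9 = 9·1 + 0
The gcd is 1. Working backward:
1 = 55 − 6·9
1 = −6·2099 + 229·55
1 = 229·8451 − 922·2099
1 = −922·306335 + 33421·8451
1 = 33421·1540126 − 168027·306335
Hence 306335⁻¹ ≡ -168027 ≡ 1372099 (mod 1540126).

1372099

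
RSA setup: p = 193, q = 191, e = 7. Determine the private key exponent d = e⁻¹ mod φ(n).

φ(n) = (p−1)(q−1) = 192·190 = 36480.
Need d with 7·d ≡ 1 (mod 36480). Apply the extended Euclidean algorithm:
36480 = 5211*7 + 3
7 = 2*3 + 1
3 = 3*1 + 0
Back-substitute:
1 = 7 − 2·3
1 = −2·36480 + 10423·7
So 7·10423 ≡ 1 (mod 36480), hence d = 10423.

10423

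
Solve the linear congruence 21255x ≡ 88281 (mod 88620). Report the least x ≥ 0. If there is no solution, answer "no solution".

no solution

gcd(21255, 88620):
88620 = 4×21255 + 3600
21255 = 5×3600 + 3255
3600 = 1×3255 + 345
3255 = 9×345 + 150
345 = 2×150 + 45
150 = 3×45 + 15
45 = 3×15 + 0
gcd = 15, but 15 ∤ 88281, so the congruence has no solution.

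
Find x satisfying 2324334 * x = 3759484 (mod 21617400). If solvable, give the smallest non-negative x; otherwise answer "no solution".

gcd(2324334, 21617400):
21617400 = 9*2324334 + 698394
2324334 = 3*698394 + 229152
698394 = 3*229152 + 10938
229152 = 20*10938 + 10392
10938 = 1*10392 + 546
10392 = 19*546 + 18
546 = 30*18 + 6
18 = 3*6 + 0
gcd = 6, but 6 ∤ 3759484, so the congruence has no solution.

no solution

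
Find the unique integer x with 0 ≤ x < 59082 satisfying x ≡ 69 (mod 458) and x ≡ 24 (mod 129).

Write x = 69 + 458·k. Then 458·k ≡ 24 − 69 ≡ 84 (mod 129).
Need 458⁻¹ mod 129. Extended Euclid on (129, 71):
129 = 1·71 + 58
71 = 1·58 + 13
58 = 4·13 + 6
13 = 2·6 + 1
6 = 6·1 + 0
Back-substitute:
1 = 13 − 2·6
1 = −2·58 + 9·13
1 = 9·71 − 11·58
1 = −11·129 + 20·71
458⁻¹ ≡ 20 (mod 129), so k ≡ 20·84 ≡ 3 (mod 129).
x = 69 + 458·3 = 1443.

1443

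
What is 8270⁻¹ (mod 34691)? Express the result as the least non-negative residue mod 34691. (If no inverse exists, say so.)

Apply the Euclidean algorithm to 34691 and 8270:
34691 = 4·8270 + 1611
8270 = 5·1611 + 215
1611 = 7·215 + 106
215 = 2·106 + 3
106 = 35·3 + 1
3 = 3·1 + 0
Since gcd(8270, 34691) = 1, back-substitute to write 1 as a combination:
1 = 106 − 35·3
1 = −35·215 + 71·106
1 = 71·1611 − 532·215
1 = −532·8270 + 2731·1611
1 = 2731·34691 − 11456·8270
Thus 8270·(-11456) ≡ 1 (mod 34691); reducing, -11456 mod 34691 = 23235.

23235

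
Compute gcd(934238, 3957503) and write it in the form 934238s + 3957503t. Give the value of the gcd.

1

Euclidean algorithm:
3957503 = 4*934238 + 220551
934238 = 4*220551 + 52034
220551 = 4*52034 + 12415
52034 = 4*12415 + 2374
12415 = 5*2374 + 545
2374 = 4*545 + 194
545 = 2*194 + 157
194 = 1*157 + 37
157 = 4*37 + 9
37 = 4*9 + 1
9 = 9*1 + 0
gcd(934238, 3957503) = 1.
Working backward:
1 = 37 − 4·9
1 = −4·157 + 17·37
1 = 17·194 − 21·157
1 = −21·545 + 59·194
1 = 59·2374 − 257·545
1 = −257·12415 + 1344·2374
1 = 1344·52034 − 5633·12415
1 = −5633·220551 + 23876·52034
1 = 23876·934238 − 101137·220551
1 = −101137·3957503 + 428424·934238
So 1 = (-101137)·3957503 + (428424)·934238.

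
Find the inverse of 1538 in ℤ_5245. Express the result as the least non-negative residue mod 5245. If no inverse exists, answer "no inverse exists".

5112

gcd(5245, 1538) by repeated division:
5245 = 3·1538 + 631
1538 = 2·631 + 276
631 = 2·276 + 79
276 = 3·79 + 39
79 = 2·39 + 1
39 = 39·1 + 0
gcd = 1, so the inverse exists. Back-substitute:
1 = 79 − 2·39
1 = −2·276 + 7·79
1 = 7·631 − 16·276
1 = −16·1538 + 39·631
1 = 39·5245 − 133·1538
Thus 1538·(-133) ≡ 1 (mod 5245); reducing, -133 mod 5245 = 5112.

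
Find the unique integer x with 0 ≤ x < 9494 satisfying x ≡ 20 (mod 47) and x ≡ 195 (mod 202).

Write x = 20 + 47·k. Then 47·k ≡ 195 − 20 ≡ 175 (mod 202).
Need 47⁻¹ mod 202. Extended Euclid on (202, 47):
202 = 4×47 + 14
47 = 3×14 + 5
14 = 2×5 + 4
5 = 1×4 + 1
4 = 4×1 + 0
Back-substitute:
1 = 5 − 4
1 = −14 + 3·5
1 = 3·47 − 10·14
1 = −10·202 + 43·47
47⁻¹ ≡ 43 (mod 202), so k ≡ 43·175 ≡ 51 (mod 202).
x = 20 + 47·51 = 2417.

2417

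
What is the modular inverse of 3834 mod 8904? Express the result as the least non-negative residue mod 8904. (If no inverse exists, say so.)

Compute gcd(3834, 8904):
8904 = 2×3834 + 1236
3834 = 3×1236 + 126
1236 = 9×126 + 102
126 = 1×102 + 24
102 = 4×24 + 6
24 = 4×6 + 0
Since gcd = 6 > 1, 3834 is not a unit mod 8904.

no inverse exists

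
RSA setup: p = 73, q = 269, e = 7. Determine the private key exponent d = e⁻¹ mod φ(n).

φ(n) = (p−1)(q−1) = 72·268 = 19296.
Need d with 7·d ≡ 1 (mod 19296). Apply the extended Euclidean algorithm:
19296 = 2756×7 + 4
7 = 1×4 + 3
4 = 1×3 + 1
3 = 3×1 + 0
Back-substitute:
1 = 4 − 3
1 = −7 + 2·4
1 = 2·19296 − 5513·7
So 7·(-5513) ≡ 1 (mod 19296), hence d ≡ -5513 ≡ 13783 (mod 19296).

13783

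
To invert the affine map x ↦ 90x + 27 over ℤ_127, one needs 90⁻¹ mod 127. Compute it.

Extended Euclidean algorithm:
127 = 1·90 + 37
90 = 2·37 + 16
37 = 2·16 + 5
16 = 3·5 + 1
5 = 5·1 + 0
The gcd is 1. Working backward:
1 = 16 − 3·5
1 = −3·37 + 7·16
1 = 7·90 − 17·37
1 = −17·127 + 24·90
So 90·24 ≡ 1 (mod 127).

24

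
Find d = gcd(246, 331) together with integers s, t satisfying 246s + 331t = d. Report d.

1

Euclidean algorithm:
331 = 1·246 + 85
246 = 2·85 + 76
85 = 1·76 + 9
76 = 8·9 + 4
9 = 2·4 + 1
4 = 4·1 + 0
gcd(246, 331) = 1.
Back-substituting:
1 = 9 − 2·4
1 = −2·76 + 17·9
1 = 17·85 − 19·76
1 = −19·246 + 55·85
1 = 55·331 − 74·246
So 1 = (55)·331 + (-74)·246.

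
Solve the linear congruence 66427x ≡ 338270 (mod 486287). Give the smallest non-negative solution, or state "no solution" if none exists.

First find gcd(66427, 486287):
486287 = 7×66427 + 21298
66427 = 3×21298 + 2533
21298 = 8×2533 + 1034
2533 = 2×1034 + 465
1034 = 2×465 + 104
465 = 4×104 + 49
104 = 2×49 + 6
49 = 8×6 + 1
6 = 6×1 + 0
gcd = 1, so a unique solution mod 486287 exists.
Back-substitute for the Bézout coefficients:
1 = 49 − 8·6
1 = −8·104 + 17·49
1 = 17·465 − 76·104
1 = −76·1034 + 169·465
1 = 169·2533 − 414·1034
1 = −414·21298 + 3481·2533
1 = 3481·66427 − 10857·21298
1 = −10857·486287 + 79480·66427
So 66427·(79480) ≡ 1 (mod 486287), giving 66427⁻¹ ≡ 79480.
x ≡ 66427⁻¹·338270 ≡ 79480·338270 ≡ 350231 (mod 486287).

350231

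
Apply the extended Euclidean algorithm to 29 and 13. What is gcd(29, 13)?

1

Euclidean algorithm:
29 = 2*13 + 3
13 = 4*3 + 1
3 = 3*1 + 0
gcd(29, 13) = 1.
Back-substituting:
1 = 13 − 4·3
1 = −4·29 + 9·13
So 1 = (-4)·29 + (9)·13.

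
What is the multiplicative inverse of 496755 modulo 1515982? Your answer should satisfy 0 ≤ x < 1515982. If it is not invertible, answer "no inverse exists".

Extended Euclidean algorithm:
1515982 = 3×496755 + 25717
496755 = 19×25717 + 8132
25717 = 3×8132 + 1321
8132 = 6×1321 + 206
1321 = 6×206 + 85
206 = 2×85 + 36
85 = 2×36 + 13
36 = 2×13 + 10
13 = 1×10 + 3
10 = 3×3 + 1
3 = 3×1 + 0
The gcd is 1. Working backward:
1 = 10 − 3·3
1 = −3·13 + 4·10
1 = 4·36 − 11·13
1 = −11·85 + 26·36
1 = 26·206 − 63·85
1 = −63·1321 + 404·206
1 = 404·8132 − 2487·1321
1 = −2487·25717 + 7865·8132
1 = 7865·496755 − 151922·25717
1 = −151922·1515982 + 463631·496755
So 496755·463631 ≡ 1 (mod 1515982).

463631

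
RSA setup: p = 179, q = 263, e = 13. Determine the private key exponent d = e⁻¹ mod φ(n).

17937

φ(n) = (p−1)(q−1) = 178·262 = 46636.
Need d with 13·d ≡ 1 (mod 46636). Apply the extended Euclidean algorithm:
46636 = 3587·13 + 5
13 = 2·5 + 3
5 = 1·3 + 2
3 = 1·2 + 1
2 = 2·1 + 0
Back-substitute:
1 = 3 − 2
1 = −5 + 2·3
1 = 2·13 − 5·5
1 = −5·46636 + 17937·13
So 13·17937 ≡ 1 (mod 46636), hence d = 17937.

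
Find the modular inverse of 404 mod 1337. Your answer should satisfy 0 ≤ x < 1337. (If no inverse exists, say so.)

Run Euclid on (1337, 404):
1337 = 3×404 + 125
404 = 3×125 + 29
125 = 4×29 + 9
29 = 3×9 + 2
9 = 4×2 + 1
2 = 2×1 + 0
Since gcd(404, 1337) = 1, back-substitute to write 1 as a combination:
1 = 9 − 4·2
1 = −4·29 + 13·9
1 = 13·125 − 56·29
1 = −56·404 + 181·125
1 = 181·1337 − 599·404
Thus 404·(-599) ≡ 1 (mod 1337); reducing, -599 mod 1337 = 738.

738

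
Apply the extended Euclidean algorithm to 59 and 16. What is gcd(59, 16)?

Euclidean algorithm:
59 = 3·16 + 11
16 = 1·11 + 5
11 = 2·5 + 1
5 = 5·1 + 0
gcd(59, 16) = 1.
Working backward:
1 = 11 − 2·5
1 = −2·16 + 3·11
1 = 3·59 − 11·16
So 1 = (3)·59 + (-11)·16.

1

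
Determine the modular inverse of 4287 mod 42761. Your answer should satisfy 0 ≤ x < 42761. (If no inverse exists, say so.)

Apply the Euclidean algorithm to 42761 and 4287:
42761 = 9·4287 + 4178
4287 = 1·4178 + 109
4178 = 38·109 + 36
109 = 3·36 + 1
36 = 36·1 + 0
Since gcd(4287, 42761) = 1, back-substitute to write 1 as a combination:
1 = 109 − 3·36
1 = −3·4178 + 115·109
1 = 115·4287 − 118·4178
1 = −118·42761 + 1177·4287
So 4287·1177 ≡ 1 (mod 42761).

1177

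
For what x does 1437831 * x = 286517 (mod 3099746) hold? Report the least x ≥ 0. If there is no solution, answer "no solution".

2347659

First find gcd(1437831, 3099746):
3099746 = 2*1437831 + 224084
1437831 = 6*224084 + 93327
224084 = 2*93327 + 37430
93327 = 2*37430 + 18467
37430 = 2*18467 + 496
18467 = 37*496 + 115
496 = 4*115 + 36
115 = 3*36 + 7
36 = 5*7 + 1
7 = 7*1 + 0
gcd = 1, so a unique solution mod 3099746 exists.
Back-substitute for the Bézout coefficients:
1 = 36 − 5·7
1 = −5·115 + 16·36
1 = 16·496 − 69·115
1 = −69·18467 + 2569·496
1 = 2569·37430 − 5207·18467
1 = −5207·93327 + 12983·37430
1 = 12983·224084 − 31173·93327
1 = −31173·1437831 + 200021·224084
1 = 200021·3099746 − 431215·1437831
So 1437831·(-431215) ≡ 1 (mod 3099746), giving 1437831⁻¹ ≡ 2668531.
x ≡ 1437831⁻¹·286517 ≡ 2668531·286517 ≡ 2347659 (mod 3099746).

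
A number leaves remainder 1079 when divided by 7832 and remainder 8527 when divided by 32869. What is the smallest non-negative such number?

90726967

Write x = 1079 + 7832·k. Then 7832·k ≡ 8527 − 1079 ≡ 7448 (mod 32869).
Need 7832⁻¹ mod 32869. Extended Euclid on (32869, 7832):
32869 = 4×7832 + 1541
7832 = 5×1541 + 127
1541 = 12×127 + 17
127 = 7×17 + 8
17 = 2×8 + 1
8 = 8×1 + 0
Back-substitute:
1 = 17 − 2·8
1 = −2·127 + 15·17
1 = 15·1541 − 182·127
1 = −182·7832 + 925·1541
1 = 925·32869 − 3882·7832
7832⁻¹ ≡ 28987 (mod 32869), so k ≡ 28987·7448 ≡ 11584 (mod 32869).
x = 1079 + 7832·11584 = 90726967.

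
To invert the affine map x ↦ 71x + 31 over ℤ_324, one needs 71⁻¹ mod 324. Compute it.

Extended Euclidean algorithm:
324 = 4·71 + 40
71 = 1·40 + 31
40 = 1·31 + 9
31 = 3·9 + 4
9 = 2·4 + 1
4 = 4·1 + 0
gcd = 1, so the inverse exists. Back-substitute:
1 = 9 − 2·4
1 = −2·31 + 7·9
1 = 7·40 − 9·31
1 = −9·71 + 16·40
1 = 16·324 − 73·71
Hence 71⁻¹ ≡ -73 ≡ 251 (mod 324).

251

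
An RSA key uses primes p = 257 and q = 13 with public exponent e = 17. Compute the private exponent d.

1265

φ(n) = (p−1)(q−1) = 256·12 = 3072.
Need d with 17·d ≡ 1 (mod 3072). Apply the extended Euclidean algorithm:
3072 = 180*17 + 12
17 = 1*12 + 5
12 = 2*5 + 2
5 = 2*2 + 1
2 = 2*1 + 0
Back-substitute:
1 = 5 − 2·2
1 = −2·12 + 5·5
1 = 5·17 − 7·12
1 = −7·3072 + 1265·17
So 17·1265 ≡ 1 (mod 3072), hence d = 1265.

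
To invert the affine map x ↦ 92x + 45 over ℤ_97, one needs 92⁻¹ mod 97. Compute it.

58

Extended Euclidean algorithm:
97 = 1×92 + 5
92 = 18×5 + 2
5 = 2×2 + 1
2 = 2×1 + 0
The gcd is 1. Working backward:
1 = 5 − 2·2
1 = −2·92 + 37·5
1 = 37·97 − 39·92
Thus 92·(-39) ≡ 1 (mod 97); reducing, -39 mod 97 = 58.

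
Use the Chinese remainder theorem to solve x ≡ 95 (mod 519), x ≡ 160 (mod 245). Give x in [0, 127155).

106490

Write x = 95 + 519·k. Then 519·k ≡ 160 − 95 ≡ 65 (mod 245).
Need 519⁻¹ mod 245. Extended Euclid on (245, 29):
245 = 8*29 + 13
29 = 2*13 + 3
13 = 4*3 + 1
3 = 3*1 + 0
Back-substitute:
1 = 13 − 4·3
1 = −4·29 + 9·13
1 = 9·245 − 76·29
519⁻¹ ≡ 169 (mod 245), so k ≡ 169·65 ≡ 205 (mod 245).
x = 95 + 519·205 = 106490.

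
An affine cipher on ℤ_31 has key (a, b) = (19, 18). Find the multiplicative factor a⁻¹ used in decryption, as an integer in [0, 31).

18

Apply the Euclidean algorithm to 31 and 19:
31 = 1·19 + 12
19 = 1·12 + 7
12 = 1·7 + 5
7 = 1·5 + 2
5 = 2·2 + 1
2 = 2·1 + 0
Since gcd(19, 31) = 1, back-substitute to write 1 as a combination:
1 = 5 − 2·2
1 = −2·7 + 3·5
1 = 3·12 − 5·7
1 = −5·19 + 8·12
1 = 8·31 − 13·19
Thus 19·(-13) ≡ 1 (mod 31); reducing, -13 mod 31 = 18.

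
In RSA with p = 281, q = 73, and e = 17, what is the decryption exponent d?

10673

φ(n) = (p−1)(q−1) = 280·72 = 20160.
Need d with 17·d ≡ 1 (mod 20160). Apply the extended Euclidean algorithm:
20160 = 1185*17 + 15
17 = 1*15 + 2
15 = 7*2 + 1
2 = 2*1 + 0
Back-substitute:
1 = 15 − 7·2
1 = −7·17 + 8·15
1 = 8·20160 − 9487·17
So 17·(-9487) ≡ 1 (mod 20160), hence d ≡ -9487 ≡ 10673 (mod 20160).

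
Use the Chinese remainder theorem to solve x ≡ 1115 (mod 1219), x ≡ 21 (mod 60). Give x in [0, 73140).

42561

Write x = 1115 + 1219·k. Then 1219·k ≡ 21 − 1115 ≡ 46 (mod 60).
Need 1219⁻¹ mod 60. Extended Euclid on (60, 19):
60 = 3×19 + 3
19 = 6×3 + 1
3 = 3×1 + 0
Back-substitute:
1 = 19 − 6·3
1 = −6·60 + 19·19
1219⁻¹ ≡ 19 (mod 60), so k ≡ 19·46 ≡ 34 (mod 60).
x = 1115 + 1219·34 = 42561.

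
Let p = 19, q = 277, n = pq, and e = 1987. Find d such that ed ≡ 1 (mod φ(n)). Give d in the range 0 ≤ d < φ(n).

φ(n) = (p−1)(q−1) = 18·276 = 4968.
Need d with 1987·d ≡ 1 (mod 4968). Apply the extended Euclidean algorithm:
4968 = 2·1987 + 994
1987 = 1·994 + 993
994 = 1·993 + 1
993 = 993·1 + 0
Back-substitute:
1 = 994 − 993
1 = −1987 + 2·994
1 = 2·4968 − 5·1987
So 1987·(-5) ≡ 1 (mod 4968), hence d ≡ -5 ≡ 4963 (mod 4968).

4963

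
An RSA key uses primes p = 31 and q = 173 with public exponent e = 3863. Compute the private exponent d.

φ(n) = (p−1)(q−1) = 30·172 = 5160.
Need d with 3863·d ≡ 1 (mod 5160). Apply the extended Euclidean algorithm:
5160 = 1*3863 + 1297
3863 = 2*1297 + 1269
1297 = 1*1269 + 28
1269 = 45*28 + 9
28 = 3*9 + 1
9 = 9*1 + 0
Back-substitute:
1 = 28 − 3·9
1 = −3·1269 + 136·28
1 = 136·1297 − 139·1269
1 = −139·3863 + 414·1297
1 = 414·5160 − 553·3863
So 3863·(-553) ≡ 1 (mod 5160), hence d ≡ -553 ≡ 4607 (mod 5160).

4607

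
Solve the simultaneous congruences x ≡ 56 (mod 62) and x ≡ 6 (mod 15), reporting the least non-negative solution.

366

Write x = 56 + 62·k. Then 62·k ≡ 6 − 56 ≡ 10 (mod 15).
Need 62⁻¹ mod 15. Extended Euclid on (15, 2):
15 = 7·2 + 1
2 = 2·1 + 0
Back-substitute:
1 = 15 − 7·2
62⁻¹ ≡ 8 (mod 15), so k ≡ 8·10 ≡ 5 (mod 15).
x = 56 + 62·5 = 366.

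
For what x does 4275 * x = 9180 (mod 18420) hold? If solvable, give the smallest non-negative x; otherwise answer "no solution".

First find gcd(4275, 18420):
18420 = 4×4275 + 1320
4275 = 3×1320 + 315
1320 = 4×315 + 60
315 = 5×60 + 15
60 = 4×15 + 0
gcd = 15 and 15 | 9180, so solutions exist. Divide through by 15: 285x ≡ 612 (mod 1228).
Now find 285⁻¹ mod 1228:
1228 = 4×285 + 88
285 = 3×88 + 21
88 = 4×21 + 4
21 = 5×4 + 1
4 = 4×1 + 0
Back-substitute:
1 = 21 − 5·4
1 = −5·88 + 21·21
1 = 21·285 − 68·88
1 = −68·1228 + 293·285
So 285⁻¹ ≡ 293 (mod 1228).
Then x ≡ 293·612 ≡ 28 (mod 1228); the smallest non-negative solution is x = 28.

28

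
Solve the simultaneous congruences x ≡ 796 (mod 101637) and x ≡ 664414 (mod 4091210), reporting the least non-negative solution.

Write x = 796 + 101637·k. Then 101637·k ≡ 664414 − 796 ≡ 663618 (mod 4091210).
Need 101637⁻¹ mod 4091210. Extended Euclid on (4091210, 101637):
4091210 = 40×101637 + 25730
101637 = 3×25730 + 24447
25730 = 1×24447 + 1283
24447 = 19×1283 + 70
1283 = 18×70 + 23
70 = 3×23 + 1
23 = 23×1 + 0
Back-substitute:
1 = 70 − 3·23
1 = −3·1283 + 55·70
1 = 55·24447 − 1048·1283
1 = −1048·25730 + 1103·24447
1 = 1103·101637 − 4357·25730
1 = −4357·4091210 + 175383·101637
101637⁻¹ ≡ 175383 (mod 4091210), so k ≡ 175383·663618 ≡ 573614 (mod 4091210).
x = 796 + 101637·573614 = 58300406914.

58300406914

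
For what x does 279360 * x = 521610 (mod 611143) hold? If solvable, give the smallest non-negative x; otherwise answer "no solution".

First find gcd(279360, 611143):
611143 = 2·279360 + 52423
279360 = 5·52423 + 17245
52423 = 3·17245 + 688
17245 = 25·688 + 45
688 = 15·45 + 13
45 = 3·13 + 6
13 = 2·6 + 1
6 = 6·1 + 0
gcd = 1, so a unique solution mod 611143 exists.
Back-substitute for the Bézout coefficients:
1 = 13 − 2·6
1 = −2·45 + 7·13
1 = 7·688 − 107·45
1 = −107·17245 + 2682·688
1 = 2682·52423 − 8153·17245
1 = −8153·279360 + 43447·52423
1 = 43447·611143 − 95047·279360
So 279360·(-95047) ≡ 1 (mod 611143), giving 279360⁻¹ ≡ 516096.
x ≡ 279360⁻¹·521610 ≡ 516096·521610 ≡ 287919 (mod 611143).

287919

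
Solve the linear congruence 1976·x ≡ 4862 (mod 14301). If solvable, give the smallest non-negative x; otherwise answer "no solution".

First find gcd(1976, 14301):
14301 = 7*1976 + 469
1976 = 4*469 + 100
469 = 4*100 + 69
100 = 1*69 + 31
69 = 2*31 + 7
31 = 4*7 + 3
7 = 2*3 + 1
3 = 3*1 + 0
gcd = 1, so a unique solution mod 14301 exists.
Back-substitute for the Bézout coefficients:
1 = 7 − 2·3
1 = −2·31 + 9·7
1 = 9·69 − 20·31
1 = −20·100 + 29·69
1 = 29·469 − 136·100
1 = −136·1976 + 573·469
1 = 573·14301 − 4147·1976
So 1976·(-4147) ≡ 1 (mod 14301), giving 1976⁻¹ ≡ 10154.
x ≡ 1976⁻¹·4862 ≡ 10154·4862 ≡ 1696 (mod 14301).

1696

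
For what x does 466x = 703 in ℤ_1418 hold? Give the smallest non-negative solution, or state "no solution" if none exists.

gcd(466, 1418):
1418 = 3×466 + 20
466 = 23×20 + 6
20 = 3×6 + 2
6 = 3×2 + 0
gcd = 2, but 2 ∤ 703, so the congruence has no solution.

no solution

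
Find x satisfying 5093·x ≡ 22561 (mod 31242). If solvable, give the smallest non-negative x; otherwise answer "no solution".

2771

First find gcd(5093, 31242):
31242 = 6*5093 + 684
5093 = 7*684 + 305
684 = 2*305 + 74
305 = 4*74 + 9
74 = 8*9 + 2
9 = 4*2 + 1
2 = 2*1 + 0
gcd = 1, so a unique solution mod 31242 exists.
Back-substitute for the Bézout coefficients:
1 = 9 − 4·2
1 = −4·74 + 33·9
1 = 33·305 − 136·74
1 = −136·684 + 305·305
1 = 305·5093 − 2271·684
1 = −2271·31242 + 13931·5093
So 5093·(13931) ≡ 1 (mod 31242), giving 5093⁻¹ ≡ 13931.
x ≡ 5093⁻¹·22561 ≡ 13931·22561 ≡ 2771 (mod 31242).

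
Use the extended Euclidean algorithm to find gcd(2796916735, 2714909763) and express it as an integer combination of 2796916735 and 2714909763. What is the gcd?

Apply Euclid's algorithm to 2796916735 and 2714909763:
2796916735 = 1·2714909763 + 82006972
2714909763 = 33·82006972 + 8679687
82006972 = 9·8679687 + 3889789
8679687 = 2·3889789 + 900109
3889789 = 4·900109 + 289353
900109 = 3·289353 + 32050
289353 = 9·32050 + 903
32050 = 35·903 + 445
903 = 2·445 + 13
445 = 34·13 + 3
13 = 4·3 + 1
3 = 3·1 + 0
gcd(2796916735, 2714909763) = 1.
Express as a combination:
1 = 13 − 4·3
1 = −4·445 + 137·13
1 = 137·903 − 278·445
1 = −278·32050 + 9867·903
1 = 9867·289353 − 89081·32050
1 = −89081·900109 + 277110·289353
1 = 277110·3889789 − 1197521·900109
1 = −1197521·8679687 + 2672152·3889789
1 = 2672152·82006972 − 25246889·8679687
1 = −25246889·2714909763 + 835819489·82006972
1 = 835819489·2796916735 − 861066378·2714909763
So 1 = (835819489)·2796916735 + (-861066378)·2714909763.

1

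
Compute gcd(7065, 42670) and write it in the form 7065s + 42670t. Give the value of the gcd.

5

Repeated division:
42670 = 6·7065 + 280
7065 = 25·280 + 65
280 = 4·65 + 20
65 = 3·20 + 5
20 = 4·5 + 0
gcd(7065, 42670) = 5.
Back-substituting:
5 = 65 − 3·20
5 = −3·280 + 13·65
5 = 13·7065 − 328·280
5 = −328·42670 + 1981·7065
So 5 = (-328)·42670 + (1981)·7065.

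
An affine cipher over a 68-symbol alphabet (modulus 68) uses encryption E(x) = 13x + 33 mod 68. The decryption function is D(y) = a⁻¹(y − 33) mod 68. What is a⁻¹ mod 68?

21

Extended Euclidean algorithm:
68 = 5·13 + 3
13 = 4·3 + 1
3 = 3·1 + 0
gcd = 1, so the inverse exists. Back-substitute:
1 = 13 − 4·3
1 = −4·68 + 21·13
So 13·21 ≡ 1 (mod 68).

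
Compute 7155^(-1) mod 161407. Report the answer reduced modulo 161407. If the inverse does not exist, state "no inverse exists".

gcd(161407, 7155) by repeated division:
161407 = 22*7155 + 3997
7155 = 1*3997 + 3158
3997 = 1*3158 + 839
3158 = 3*839 + 641
839 = 1*641 + 198
641 = 3*198 + 47
198 = 4*47 + 10
47 = 4*10 + 7
10 = 1*7 + 3
7 = 2*3 + 1
3 = 3*1 + 0
gcd = 1, so the inverse exists. Back-substitute:
1 = 7 − 2·3
1 = −2·10 + 3·7
1 = 3·47 − 14·10
1 = −14·198 + 59·47
1 = 59·641 − 191·198
1 = −191·839 + 250·641
1 = 250·3158 − 941·839
1 = −941·3997 + 1191·3158
1 = 1191·7155 − 2132·3997
1 = −2132·161407 + 48095·7155
So 7155·48095 ≡ 1 (mod 161407).

48095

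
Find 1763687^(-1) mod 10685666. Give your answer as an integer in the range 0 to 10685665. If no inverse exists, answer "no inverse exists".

Run Euclid on (10685666, 1763687):
10685666 = 6×1763687 + 103544
1763687 = 17×103544 + 3439
103544 = 30×3439 + 374
3439 = 9×374 + 73
374 = 5×73 + 9
73 = 8×9 + 1
9 = 9×1 + 0
gcd = 1, so the inverse exists. Back-substitute:
1 = 73 − 8·9
1 = −8·374 + 41·73
1 = 41·3439 − 377·374
1 = −377·103544 + 11351·3439
1 = 11351·1763687 − 193344·103544
1 = −193344·10685666 + 1171415·1763687
So 1763687·1171415 ≡ 1 (mod 10685666).

1171415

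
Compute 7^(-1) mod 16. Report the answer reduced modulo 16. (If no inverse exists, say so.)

7

Extended Euclidean algorithm:
16 = 2*7 + 2
7 = 3*2 + 1
2 = 2*1 + 0
gcd = 1, so the inverse exists. Back-substitute:
1 = 7 − 3·2
1 = −3·16 + 7·7
So 7·7 ≡ 1 (mod 16).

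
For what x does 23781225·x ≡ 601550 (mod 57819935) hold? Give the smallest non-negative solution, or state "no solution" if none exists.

First find gcd(23781225, 57819935):
57819935 = 2*23781225 + 10257485
23781225 = 2*10257485 + 3266255
10257485 = 3*3266255 + 458720
3266255 = 7*458720 + 55215
458720 = 8*55215 + 17000
55215 = 3*17000 + 4215
17000 = 4*4215 + 140
4215 = 30*140 + 15
140 = 9*15 + 5
15 = 3*5 + 0
gcd = 5 and 5 | 601550, so solutions exist. Divide through by 5: 4756245x ≡ 120310 (mod 11563987).
Now find 4756245⁻¹ mod 11563987:
11563987 = 2×4756245 + 2051497
4756245 = 2×2051497 + 653251
2051497 = 3×653251 + 91744
653251 = 7×91744 + 11043
91744 = 8×11043 + 3400
11043 = 3×3400 + 843
3400 = 4×843 + 28
843 = 30×28 + 3
28 = 9×3 + 1
3 = 3×1 + 0
Back-substitute:
1 = 28 − 9·3
1 = −9·843 + 271·28
1 = 271·3400 − 1093·843
1 = −1093·11043 + 3550·3400
1 = 3550·91744 − 29493·11043
1 = −29493·653251 + 210001·91744
1 = 210001·2051497 − 659496·653251
1 = −659496·4756245 + 1528993·2051497
1 = 1528993·11563987 − 3717482·4756245
So 4756245·(-3717482) ≡ 1 (mod 11563987), i.e. 4756245⁻¹ ≡ 7846505.
Then x ≡ 7846505·120310 ≡ 10065779 (mod 11563987); the smallest non-negative solution is x = 10065779.

10065779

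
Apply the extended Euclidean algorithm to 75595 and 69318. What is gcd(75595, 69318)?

1

Repeated division:
75595 = 1*69318 + 6277
69318 = 11*6277 + 271
6277 = 23*271 + 44
271 = 6*44 + 7
44 = 6*7 + 2
7 = 3*2 + 1
2 = 2*1 + 0
gcd(75595, 69318) = 1.
Express as a combination:
1 = 7 − 3·2
1 = −3·44 + 19·7
1 = 19·271 − 117·44
1 = −117·6277 + 2710·271
1 = 2710·69318 − 29927·6277
1 = −29927·75595 + 32637·69318
So 1 = (-29927)·75595 + (32637)·69318.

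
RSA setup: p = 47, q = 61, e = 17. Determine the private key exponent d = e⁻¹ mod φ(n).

φ(n) = (p−1)(q−1) = 46·60 = 2760.
Need d with 17·d ≡ 1 (mod 2760). Apply the extended Euclidean algorithm:
2760 = 162×17 + 6
17 = 2×6 + 5
6 = 1×5 + 1
5 = 5×1 + 0
Back-substitute:
1 = 6 − 5
1 = −17 + 3·6
1 = 3·2760 − 487·17
So 17·(-487) ≡ 1 (mod 2760), hence d ≡ -487 ≡ 2273 (mod 2760).

2273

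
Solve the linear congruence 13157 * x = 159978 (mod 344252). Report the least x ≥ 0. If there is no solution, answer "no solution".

22514

First find gcd(13157, 344252):
344252 = 26·13157 + 2170
13157 = 6·2170 + 137
2170 = 15·137 + 115
137 = 1·115 + 22
115 = 5·22 + 5
22 = 4·5 + 2
5 = 2·2 + 1
2 = 2·1 + 0
gcd = 1, so a unique solution mod 344252 exists.
Back-substitute for the Bézout coefficients:
1 = 5 − 2·2
1 = −2·22 + 9·5
1 = 9·115 − 47·22
1 = −47·137 + 56·115
1 = 56·2170 − 887·137
1 = −887·13157 + 5378·2170
1 = 5378·344252 − 140715·13157
So 13157·(-140715) ≡ 1 (mod 344252), giving 13157⁻¹ ≡ 203537.
x ≡ 13157⁻¹·159978 ≡ 203537·159978 ≡ 22514 (mod 344252).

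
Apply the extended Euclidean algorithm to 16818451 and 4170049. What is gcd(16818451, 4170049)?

Apply Euclid's algorithm to 16818451 and 4170049:
16818451 = 4·4170049 + 138255
4170049 = 30·138255 + 22399
138255 = 6·22399 + 3861
22399 = 5·3861 + 3094
3861 = 1·3094 + 767
3094 = 4·767 + 26
767 = 29·26 + 13
26 = 2·13 + 0
gcd(16818451, 4170049) = 13.
Back-substituting:
13 = 767 − 29·26
13 = −29·3094 + 117·767
13 = 117·3861 − 146·3094
13 = −146·22399 + 847·3861
13 = 847·138255 − 5228·22399
13 = −5228·4170049 + 157687·138255
13 = 157687·16818451 − 635976·4170049
So 13 = (157687)·16818451 + (-635976)·4170049.

13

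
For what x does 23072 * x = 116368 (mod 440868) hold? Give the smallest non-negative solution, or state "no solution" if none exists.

46553

First find gcd(23072, 440868):
440868 = 19*23072 + 2500
23072 = 9*2500 + 572
2500 = 4*572 + 212
572 = 2*212 + 148
212 = 1*148 + 64
148 = 2*64 + 20
64 = 3*20 + 4
20 = 5*4 + 0
gcd = 4 and 4 | 116368, so solutions exist. Divide through by 4: 5768x ≡ 29092 (mod 110217).
Now find 5768⁻¹ mod 110217:
110217 = 19·5768 + 625
5768 = 9·625 + 143
625 = 4·143 + 53
143 = 2·53 + 37
53 = 1·37 + 16
37 = 2·16 + 5
16 = 3·5 + 1
5 = 5·1 + 0
Back-substitute:
1 = 16 − 3·5
1 = −3·37 + 7·16
1 = 7·53 − 10·37
1 = −10·143 + 27·53
1 = 27·625 − 118·143
1 = −118·5768 + 1089·625
1 = 1089·110217 − 20809·5768
So 5768·(-20809) ≡ 1 (mod 110217), i.e. 5768⁻¹ ≡ 89408.
Then x ≡ 89408·29092 ≡ 46553 (mod 110217); the smallest non-negative solution is x = 46553.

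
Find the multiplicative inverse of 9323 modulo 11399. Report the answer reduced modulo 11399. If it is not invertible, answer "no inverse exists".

8099

gcd(11399, 9323) by repeated division:
11399 = 1·9323 + 2076
9323 = 4·2076 + 1019
2076 = 2·1019 + 38
1019 = 26·38 + 31
38 = 1·31 + 7
31 = 4·7 + 3
7 = 2·3 + 1
3 = 3·1 + 0
The gcd is 1. Working backward:
1 = 7 − 2·3
1 = −2·31 + 9·7
1 = 9·38 − 11·31
1 = −11·1019 + 295·38
1 = 295·2076 − 601·1019
1 = −601·9323 + 2699·2076
1 = 2699·11399 − 3300·9323
So 9323·(-3300) ≡ 1 (mod 11399), and -3300 ≡ 8099 (mod 11399).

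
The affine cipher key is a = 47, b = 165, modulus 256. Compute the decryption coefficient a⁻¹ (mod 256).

Apply the Euclidean algorithm to 256 and 47:
256 = 5·47 + 21
47 = 2·21 + 5
21 = 4·5 + 1
5 = 5·1 + 0
gcd = 1, so the inverse exists. Back-substitute:
1 = 21 − 4·5
1 = −4·47 + 9·21
1 = 9·256 − 49·47
Thus 47·(-49) ≡ 1 (mod 256); reducing, -49 mod 256 = 207.

207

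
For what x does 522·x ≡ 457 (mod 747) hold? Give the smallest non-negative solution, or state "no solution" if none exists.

gcd(522, 747):
747 = 1·522 + 225
522 = 2·225 + 72
225 = 3·72 + 9
72 = 8·9 + 0
gcd = 9, but 9 ∤ 457, so the congruence has no solution.

no solution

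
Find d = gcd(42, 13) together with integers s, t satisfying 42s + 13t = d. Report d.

Euclidean algorithm:
42 = 3×13 + 3
13 = 4×3 + 1
3 = 3×1 + 0
gcd(42, 13) = 1.
Working backward:
1 = 13 − 4·3
1 = −4·42 + 13·13
So 1 = (-4)·42 + (13)·13.

1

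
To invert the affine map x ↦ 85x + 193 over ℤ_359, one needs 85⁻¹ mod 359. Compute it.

Apply the Euclidean algorithm to 359 and 85:
359 = 4*85 + 19
85 = 4*19 + 9
19 = 2*9 + 1
9 = 9*1 + 0
Since gcd(85, 359) = 1, back-substitute to write 1 as a combination:
1 = 19 − 2·9
1 = −2·85 + 9·19
1 = 9·359 − 38·85
Thus 85·(-38) ≡ 1 (mod 359); reducing, -38 mod 359 = 321.

321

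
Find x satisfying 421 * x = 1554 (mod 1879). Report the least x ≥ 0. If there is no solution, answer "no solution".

633

First find gcd(421, 1879):
1879 = 4·421 + 195
421 = 2·195 + 31
195 = 6·31 + 9
31 = 3·9 + 4
9 = 2·4 + 1
4 = 4·1 + 0
gcd = 1, so a unique solution mod 1879 exists.
Back-substitute for the Bézout coefficients:
1 = 9 − 2·4
1 = −2·31 + 7·9
1 = 7·195 − 44·31
1 = −44·421 + 95·195
1 = 95·1879 − 424·421
So 421·(-424) ≡ 1 (mod 1879), giving 421⁻¹ ≡ 1455.
x ≡ 421⁻¹·1554 ≡ 1455·1554 ≡ 633 (mod 1879).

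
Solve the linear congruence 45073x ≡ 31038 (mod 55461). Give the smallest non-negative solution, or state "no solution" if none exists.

First find gcd(45073, 55461):
55461 = 1·45073 + 10388
45073 = 4·10388 + 3521
10388 = 2·3521 + 3346
3521 = 1·3346 + 175
3346 = 19·175 + 21
175 = 8·21 + 7
21 = 3·7 + 0
gcd = 7 and 7 | 31038, so solutions exist. Divide through by 7: 6439x ≡ 4434 (mod 7923).
Now find 6439⁻¹ mod 7923:
7923 = 1*6439 + 1484
6439 = 4*1484 + 503
1484 = 2*503 + 478
503 = 1*478 + 25
478 = 19*25 + 3
25 = 8*3 + 1
3 = 3*1 + 0
Back-substitute:
1 = 25 − 8·3
1 = −8·478 + 153·25
1 = 153·503 − 161·478
1 = −161·1484 + 475·503
1 = 475·6439 − 2061·1484
1 = −2061·7923 + 2536·6439
So 6439⁻¹ ≡ 2536 (mod 7923).
Then x ≡ 2536·4434 ≡ 1887 (mod 7923); the smallest non-negative solution is x = 1887.

1887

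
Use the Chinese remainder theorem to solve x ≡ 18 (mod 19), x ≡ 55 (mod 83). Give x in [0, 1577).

968

Write x = 18 + 19·k. Then 19·k ≡ 55 − 18 ≡ 37 (mod 83).
Need 19⁻¹ mod 83. Extended Euclid on (83, 19):
83 = 4×19 + 7
19 = 2×7 + 5
7 = 1×5 + 2
5 = 2×2 + 1
2 = 2×1 + 0
Back-substitute:
1 = 5 − 2·2
1 = −2·7 + 3·5
1 = 3·19 − 8·7
1 = −8·83 + 35·19
19⁻¹ ≡ 35 (mod 83), so k ≡ 35·37 ≡ 50 (mod 83).
x = 18 + 19·50 = 968.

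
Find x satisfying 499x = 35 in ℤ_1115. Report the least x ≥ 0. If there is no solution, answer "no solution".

190

First find gcd(499, 1115):
1115 = 2*499 + 117
499 = 4*117 + 31
117 = 3*31 + 24
31 = 1*24 + 7
24 = 3*7 + 3
7 = 2*3 + 1
3 = 3*1 + 0
gcd = 1, so a unique solution mod 1115 exists.
Back-substitute for the Bézout coefficients:
1 = 7 − 2·3
1 = −2·24 + 7·7
1 = 7·31 − 9·24
1 = −9·117 + 34·31
1 = 34·499 − 145·117
1 = −145·1115 + 324·499
So 499·(324) ≡ 1 (mod 1115), giving 499⁻¹ ≡ 324.
x ≡ 499⁻¹·35 ≡ 324·35 ≡ 190 (mod 1115).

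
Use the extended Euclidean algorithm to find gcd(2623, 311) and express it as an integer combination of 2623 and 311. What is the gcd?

1

Apply Euclid's algorithm to 2623 and 311:
2623 = 8×311 + 135
311 = 2×135 + 41
135 = 3×41 + 12
41 = 3×12 + 5
12 = 2×5 + 2
5 = 2×2 + 1
2 = 2×1 + 0
gcd(2623, 311) = 1.
Working backward:
1 = 5 − 2·2
1 = −2·12 + 5·5
1 = 5·41 − 17·12
1 = −17·135 + 56·41
1 = 56·311 − 129·135
1 = −129·2623 + 1088·311
So 1 = (-129)·2623 + (1088)·311.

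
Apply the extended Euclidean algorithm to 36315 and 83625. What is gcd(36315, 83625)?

Euclidean algorithm:
83625 = 2·36315 + 10995
36315 = 3·10995 + 3330
10995 = 3·3330 + 1005
3330 = 3·1005 + 315
1005 = 3·315 + 60
315 = 5·60 + 15
60 = 4·15 + 0
gcd(36315, 83625) = 15.
Back-substituting:
15 = 315 − 5·60
15 = −5·1005 + 16·315
15 = 16·3330 − 53·1005
15 = −53·10995 + 175·3330
15 = 175·36315 − 578·10995
15 = −578·83625 + 1331·36315
So 15 = (-578)·83625 + (1331)·36315.

15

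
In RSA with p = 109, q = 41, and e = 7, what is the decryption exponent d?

3703

φ(n) = (p−1)(q−1) = 108·40 = 4320.
Need d with 7·d ≡ 1 (mod 4320). Apply the extended Euclidean algorithm:
4320 = 617×7 + 1
7 = 7×1 + 0
Back-substitute:
1 = 4320 − 617·7
So 7·(-617) ≡ 1 (mod 4320), hence d ≡ -617 ≡ 3703 (mod 4320).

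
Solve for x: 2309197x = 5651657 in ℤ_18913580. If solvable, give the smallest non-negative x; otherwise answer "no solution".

First find gcd(2309197, 18913580):
18913580 = 8×2309197 + 440004
2309197 = 5×440004 + 109177
440004 = 4×109177 + 3296
109177 = 33×3296 + 409
3296 = 8×409 + 24
409 = 17×24 + 1
24 = 24×1 + 0
gcd = 1, so a unique solution mod 18913580 exists.
Back-substitute for the Bézout coefficients:
1 = 409 − 17·24
1 = −17·3296 + 137·409
1 = 137·109177 − 4538·3296
1 = −4538·440004 + 18289·109177
1 = 18289·2309197 − 95983·440004
1 = −95983·18913580 + 786153·2309197
So 2309197·(786153) ≡ 1 (mod 18913580), giving 2309197⁻¹ ≡ 786153.
x ≡ 2309197⁻¹·5651657 ≡ 786153·5651657 ≡ 2373401 (mod 18913580).

2373401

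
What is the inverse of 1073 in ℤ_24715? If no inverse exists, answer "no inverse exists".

3432

Apply the Euclidean algorithm to 24715 and 1073:
24715 = 23·1073 + 36
1073 = 29·36 + 29
36 = 1·29 + 7
29 = 4·7 + 1
7 = 7·1 + 0
gcd = 1, so the inverse exists. Back-substitute:
1 = 29 − 4·7
1 = −4·36 + 5·29
1 = 5·1073 − 149·36
1 = −149·24715 + 3432·1073
So 1073·3432 ≡ 1 (mod 24715).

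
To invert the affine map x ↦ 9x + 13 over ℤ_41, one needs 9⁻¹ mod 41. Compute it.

32

gcd(41, 9) by repeated division:
41 = 4·9 + 5
9 = 1·5 + 4
5 = 1·4 + 1
4 = 4·1 + 0
gcd = 1, so the inverse exists. Back-substitute:
1 = 5 − 4
1 = −9 + 2·5
1 = 2·41 − 9·9
So 9·(-9) ≡ 1 (mod 41), and -9 ≡ 32 (mod 41).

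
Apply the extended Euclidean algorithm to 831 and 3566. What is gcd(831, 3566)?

Repeated division:
3566 = 4·831 + 242
831 = 3·242 + 105
242 = 2·105 + 32
105 = 3·32 + 9
32 = 3·9 + 5
9 = 1·5 + 4
5 = 1·4 + 1
4 = 4·1 + 0
gcd(831, 3566) = 1.
Express as a combination:
1 = 5 − 4
1 = −9 + 2·5
1 = 2·32 − 7·9
1 = −7·105 + 23·32
1 = 23·242 − 53·105
1 = −53·831 + 182·242
1 = 182·3566 − 781·831
So 1 = (182)·3566 + (-781)·831.

1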